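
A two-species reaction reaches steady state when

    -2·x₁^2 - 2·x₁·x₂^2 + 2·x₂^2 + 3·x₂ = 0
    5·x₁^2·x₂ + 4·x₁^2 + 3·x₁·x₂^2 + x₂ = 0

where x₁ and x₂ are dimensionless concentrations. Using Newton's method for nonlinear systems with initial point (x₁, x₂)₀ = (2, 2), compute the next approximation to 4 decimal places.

At (2, 2): F = (-10.0000, 82.0000).
Jacobian J = [[-4·x₁ - 2·x₂^2, -4·x₁·x₂ + 4·x₂ + 3], [10·x₁·x₂ + 8·x₁ + 3·x₂^2, 5·x₁^2 + 6·x₁·x₂ + 1]].
At the point, J = [[-16.0000, -5.0000], [68.0000, 45.0000]] (det J = -380.0000).
Solving J·Δ = −F gives Δ = (-0.1053, -1.6632).
Then the next iterate is (x₁, x₂)₁ = (1.8947, 0.3368).

(1.8947, 0.3368)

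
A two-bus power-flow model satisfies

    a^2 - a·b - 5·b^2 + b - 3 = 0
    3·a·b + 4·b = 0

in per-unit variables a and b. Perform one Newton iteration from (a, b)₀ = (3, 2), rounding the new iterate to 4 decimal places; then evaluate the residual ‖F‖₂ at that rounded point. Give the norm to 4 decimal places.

8.3217

At (3, 2): F = (-18.0000, 26.0000).
Jacobian J = [[2·a - b, -a - 10·b + 1], [3·b, 3·a + 4]].
At the point, J = [[4.0000, -22.0000], [6.0000, 13.0000]] (det J = 184.0000).
Solving J·Δ = −F gives Δ = (-1.8370, -1.1522).
Then the next iterate is (a, b)₁ = (1.1630, 0.8478).
Re-evaluating at (1.1630, 0.8478): F = (-5.379447, 6.349174), so ‖F‖₂ = 8.3217.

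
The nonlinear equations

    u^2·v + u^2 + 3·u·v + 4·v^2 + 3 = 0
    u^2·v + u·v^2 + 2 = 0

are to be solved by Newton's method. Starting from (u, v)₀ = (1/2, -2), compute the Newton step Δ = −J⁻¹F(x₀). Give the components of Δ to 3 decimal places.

(-0.548, 1.374)

At (1/2, -2): F = (15.750, 3.500).
Jacobian J = [[2·u·v + 2·u + 3·v, u^2 + 3·u + 8·v], [2·u·v + v^2, u^2 + 2·u·v]].
At the point, J = [[-7.000, -14.250], [2.000, -1.750]] (det J = 40.750).
Solving J·Δ = −F gives Δ = (-0.548, 1.374).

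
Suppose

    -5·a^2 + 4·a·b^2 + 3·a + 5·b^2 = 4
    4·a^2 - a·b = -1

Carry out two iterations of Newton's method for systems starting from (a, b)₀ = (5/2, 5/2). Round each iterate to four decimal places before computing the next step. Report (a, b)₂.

(0.5481, 1.1112)

At (5/2, 5/2): F = (66.0000, 19.7500).
Jacobian J = [[-10·a + 4·b^2 + 3, 8·a·b + 10·b], [8·a - b, -a]].
At the point, J = [[3.0000, 75.0000], [17.5000, -2.5000]] (det J = -1320.0000).
Solving J·Δ = −F gives Δ = (-1.2472, -0.8301).
Then the next iterate is (a, b)₁ = (1.2528, 1.6699).
Round to (1.2528, 1.6699) and repeat: F = (19.827753, 5.185981), J = [[1.626264, 33.435406], [8.3525, -1.2528]].
Δ = (-0.7047, -0.5587), so (a, b)₂ = (0.5481, 1.1112).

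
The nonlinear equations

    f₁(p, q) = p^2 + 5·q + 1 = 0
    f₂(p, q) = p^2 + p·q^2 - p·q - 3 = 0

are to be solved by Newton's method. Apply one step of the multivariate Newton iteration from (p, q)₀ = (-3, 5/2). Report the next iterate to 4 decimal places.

(-0.0721, 1.5135)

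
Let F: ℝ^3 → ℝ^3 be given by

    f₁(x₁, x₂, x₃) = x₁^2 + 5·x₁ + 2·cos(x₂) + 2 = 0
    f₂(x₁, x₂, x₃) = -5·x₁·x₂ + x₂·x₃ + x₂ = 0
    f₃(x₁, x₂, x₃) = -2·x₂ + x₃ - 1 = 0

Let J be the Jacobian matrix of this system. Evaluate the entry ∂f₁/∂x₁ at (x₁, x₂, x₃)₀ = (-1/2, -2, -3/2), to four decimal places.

∂f₁/∂x₁ = 2·x₁ + 5.
At (-1/2, -2, -3/2) this is 4.0000.

4.0000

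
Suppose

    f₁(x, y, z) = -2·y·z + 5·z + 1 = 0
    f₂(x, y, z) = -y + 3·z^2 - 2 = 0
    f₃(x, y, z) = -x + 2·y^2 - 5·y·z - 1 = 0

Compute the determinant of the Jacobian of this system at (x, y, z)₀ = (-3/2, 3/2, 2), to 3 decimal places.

46.000

J = [[0, -2·z, -2·y + 5], [0, -1, 6·z], [-1, 4·y - 5·z, -5·y]].
At the point, J = [[0.000, -4.000, 2.000], [0.000, -1.000, 12.000], [-1.000, -4.000, -7.500]].
det J = 46.000.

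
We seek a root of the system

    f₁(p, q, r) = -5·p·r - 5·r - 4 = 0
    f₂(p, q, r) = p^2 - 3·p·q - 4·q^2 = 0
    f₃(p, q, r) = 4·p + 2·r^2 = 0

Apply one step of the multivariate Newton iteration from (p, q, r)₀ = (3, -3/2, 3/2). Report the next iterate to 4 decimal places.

At (3, -3/2, 3/2): F = (-34.0000, 13.5000, 16.5000).
Jacobian J = [[-5·r, 0, -5·p - 5], [2·p - 3·q, -3·p - 8·q, 0], [4, 0, 4·r]].
At the point, J = [[-7.5000, 0.0000, -20.0000], [10.5000, 3.0000, 0.0000], [4.0000, 0.0000, 6.0000]] (det J = 105.0000).
Solving J·Δ = −F gives Δ = (-3.6000, 8.1000, -0.3500).
Then the next iterate is (p, q, r)₁ = (-0.6000, 6.6000, 1.1500).

(-0.6000, 6.6000, 1.1500)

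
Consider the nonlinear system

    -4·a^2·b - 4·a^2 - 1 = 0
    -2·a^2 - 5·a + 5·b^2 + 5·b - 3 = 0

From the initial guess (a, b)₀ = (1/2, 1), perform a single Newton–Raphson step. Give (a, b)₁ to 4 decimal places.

At (1/2, 1): F = (-3.0000, 4.0000).
Jacobian J = [[-8·a·b - 8·a, -4·a^2], [-4·a - 5, 10·b + 5]].
At the point, J = [[-8.0000, -1.0000], [-7.0000, 15.0000]] (det J = -127.0000).
Solving J·Δ = −F gives Δ = (-0.3228, -0.4173).
Then the next iterate is (a, b)₁ = (0.1772, 0.5827).

(0.1772, 0.5827)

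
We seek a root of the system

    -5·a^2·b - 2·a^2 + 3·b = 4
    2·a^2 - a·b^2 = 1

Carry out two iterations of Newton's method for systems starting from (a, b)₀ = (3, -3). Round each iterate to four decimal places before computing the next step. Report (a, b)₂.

(1.5454, -1.7731)

At (3, -3): F = (104.0000, -10.0000).
Jacobian J = [[-10·a·b - 4·a, -5·a^2 + 3], [4·a - b^2, -2·a·b]].
At the point, J = [[78.0000, -42.0000], [3.0000, 18.0000]] (det J = 1530.0000).
Solving J·Δ = −F gives Δ = (-0.9490, 0.7137).
Then the next iterate is (a, b)₁ = (2.0510, -2.2863).
Round to (2.0510, -2.2863) and repeat: F = (28.815657, -3.307719), J = [[38.688013, -18.033005], [2.976832, 9.378403]].
Δ = (-0.5056, 0.5132), so (a, b)₂ = (1.5454, -1.7731).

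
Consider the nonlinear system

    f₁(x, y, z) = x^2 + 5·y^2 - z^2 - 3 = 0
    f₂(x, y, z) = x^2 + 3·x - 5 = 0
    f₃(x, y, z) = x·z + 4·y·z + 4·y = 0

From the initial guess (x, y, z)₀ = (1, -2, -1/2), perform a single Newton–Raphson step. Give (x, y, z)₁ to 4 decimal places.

(1.2000, -1.1127, -0.9036)

At (1, -2, -1/2): F = (17.7500, -1.0000, -4.5000).
Jacobian J = [[2·x, 10·y, -2·z], [2·x + 3, 0, 0], [z, 4·z + 4, x + 4·y]].
At the point, J = [[2.0000, -20.0000, 1.0000], [5.0000, 0.0000, 0.0000], [-0.5000, 2.0000, -7.0000]] (det J = -690.0000).
Solving J·Δ = −F gives Δ = (0.2000, 0.8873, -0.4036).
Then the next iterate is (x, y, z)₁ = (1.2000, -1.1127, -0.9036).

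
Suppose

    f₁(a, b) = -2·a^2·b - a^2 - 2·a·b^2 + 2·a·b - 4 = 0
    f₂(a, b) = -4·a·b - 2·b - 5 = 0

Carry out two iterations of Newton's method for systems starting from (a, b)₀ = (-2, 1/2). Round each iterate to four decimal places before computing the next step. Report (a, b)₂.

At (-2, 1/2): F = (-13.0000, -2.0000).
Jacobian J = [[-4·a·b - 2·a - 2·b^2 + 2·b, -2·a^2 - 4·a·b + 2·a], [-4·b, -4·a - 2]].
At the point, J = [[8.5000, -8.0000], [-2.0000, 6.0000]] (det J = 35.0000).
Solving J·Δ = −F gives Δ = (2.6857, 1.2286).
Then the next iterate is (a, b)₁ = (0.6857, 1.7286).
Round to (0.6857, 1.7286) and repeat: F = (-7.822927, -13.198404), J = [[-8.631520, -4.310173], [-6.9144, -4.7428]].
Δ = (1.7768, -5.3731), so (a, b)₂ = (2.4625, -3.6445).

(2.4625, -3.6445)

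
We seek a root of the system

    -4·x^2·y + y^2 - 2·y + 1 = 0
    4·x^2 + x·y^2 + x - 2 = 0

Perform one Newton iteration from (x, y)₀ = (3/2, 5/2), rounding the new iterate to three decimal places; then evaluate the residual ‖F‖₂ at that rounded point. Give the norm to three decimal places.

At (3/2, 5/2): F = (-20.250, 17.875).
Jacobian J = [[-8·x·y, -4·x^2 + 2·y - 2], [8·x + y^2 + 1, 2·x·y]].
At the point, J = [[-30.000, -6.000], [19.250, 7.500]] (det J = -109.500).
Solving J·Δ = −F gives Δ = (-0.408, -1.337).
Then the next iterate is (x, y)₁ = (1.092, 1.163).
Re-evaluating at (1.092, 1.163): F = (-5.52077, 5.33886), so ‖F‖₂ = 7.680.

7.680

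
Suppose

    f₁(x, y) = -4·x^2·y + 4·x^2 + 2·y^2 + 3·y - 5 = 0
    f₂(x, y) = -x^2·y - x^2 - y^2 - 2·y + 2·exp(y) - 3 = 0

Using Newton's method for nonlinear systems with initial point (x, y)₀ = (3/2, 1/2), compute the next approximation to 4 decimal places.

(0.8189, -0.1466)

At (3/2, 1/2): F = (1.5000, -4.327557).
Jacobian J = [[-8·x·y + 8·x, -4·x^2 + 4·y + 3], [-2·x·y - 2·x, -x^2 - 2·y + 2·exp(y) - 2]].
At the point, J = [[6.0000, -4.0000], [-4.5000, -1.952557]] (det J = -29.715345).
Solving J·Δ = −F gives Δ = (-0.6811, -0.6466).
Then the next iterate is (x, y)₁ = (0.8189, -0.1466).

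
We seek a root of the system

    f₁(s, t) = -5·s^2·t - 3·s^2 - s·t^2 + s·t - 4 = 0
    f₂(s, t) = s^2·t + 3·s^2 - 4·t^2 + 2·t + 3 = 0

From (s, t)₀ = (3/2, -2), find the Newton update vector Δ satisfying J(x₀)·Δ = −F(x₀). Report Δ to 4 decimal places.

At (3/2, -2): F = (2.7500, -14.7500).
Jacobian J = [[-10·s·t - 6·s - t^2 + t, -5·s^2 - 2·s·t + s], [2·s·t + 6·s, s^2 - 8·t + 2]].
At the point, J = [[15.0000, -3.7500], [3.0000, 20.2500]] (det J = 315.0000).
Solving J·Δ = −F gives Δ = (-0.0012, 0.7286).

(-0.0012, 0.7286)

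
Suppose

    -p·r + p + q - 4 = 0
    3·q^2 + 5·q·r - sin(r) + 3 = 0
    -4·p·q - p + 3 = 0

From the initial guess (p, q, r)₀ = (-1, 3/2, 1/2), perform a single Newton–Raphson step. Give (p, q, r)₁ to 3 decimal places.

(-4.961, -7.932, 14.912)

At (-1, 3/2, 1/2): F = (-3.000, 13.02057, 10.000).
Jacobian J = [[-r + 1, 1, -p], [0, 6·q + 5·r, 5·q - cos(r)], [-4·q - 1, -4·p, 0]].
At the point, J = [[0.500, 1.000, 1.000], [0.000, 11.500, 6.62242], [-7.000, 4.000, 0.000]] (det J = 20.89824).
Solving J·Δ = −F gives Δ = (-3.961, -9.432, 14.412).
Then the next iterate is (p, q, r)₁ = (-4.961, -7.932, 14.912).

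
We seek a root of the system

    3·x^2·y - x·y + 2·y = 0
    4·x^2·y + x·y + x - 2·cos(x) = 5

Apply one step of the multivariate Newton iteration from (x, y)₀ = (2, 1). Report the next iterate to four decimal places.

(2.6532, -0.5988)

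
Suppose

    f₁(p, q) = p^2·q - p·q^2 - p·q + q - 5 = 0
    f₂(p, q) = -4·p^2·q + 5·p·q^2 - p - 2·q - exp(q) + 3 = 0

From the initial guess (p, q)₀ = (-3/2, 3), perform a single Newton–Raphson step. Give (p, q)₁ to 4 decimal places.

(-1.2293, 1.7589)

At (-3/2, 3): F = (22.7500, -116.085537).
Jacobian J = [[2·p·q - q^2 - q, p^2 - 2·p·q - p + 1], [-8·p·q + 5·q^2 - 1, -4·p^2 + 10·p·q - exp(q) - 2]].
At the point, J = [[-21.0000, 13.7500], [80.0000, -76.085537]] (det J = 497.796275).
Solving J·Δ = −F gives Δ = (0.2707, -1.2411).
Then the next iterate is (p, q)₁ = (-1.2293, 1.7589).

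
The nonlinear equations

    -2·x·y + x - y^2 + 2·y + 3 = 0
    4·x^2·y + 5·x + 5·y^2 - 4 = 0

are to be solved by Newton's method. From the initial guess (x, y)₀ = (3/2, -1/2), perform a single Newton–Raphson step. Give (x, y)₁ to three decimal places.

At (3/2, -1/2): F = (4.750, 0.250).
Jacobian J = [[-2·y + 1, -2·x - 2·y + 2], [8·x·y + 5, 4·x^2 + 10·y]].
At the point, J = [[2.000, 0.000], [-1.000, 4.000]] (det J = 8.000).
Solving J·Δ = −F gives Δ = (-2.375, -0.656).
Then the next iterate is (x, y)₁ = (-0.875, -1.156).

(-0.875, -1.156)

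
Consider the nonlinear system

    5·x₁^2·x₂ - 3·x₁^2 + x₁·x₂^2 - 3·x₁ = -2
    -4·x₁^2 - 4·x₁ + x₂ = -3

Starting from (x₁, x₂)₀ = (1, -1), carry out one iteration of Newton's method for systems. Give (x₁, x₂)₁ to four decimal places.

(0.4444, -1.6667)

At (1, -1): F = (-8.0000, -6.0000).
Jacobian J = [[10·x₁·x₂ - 6·x₁ + x₂^2 - 3, 5·x₁^2 + 2·x₁·x₂], [-8·x₁ - 4, 1]].
At the point, J = [[-18.0000, 3.0000], [-12.0000, 1.0000]] (det J = 18.0000).
Solving J·Δ = −F gives Δ = (-0.5556, -0.6667).
Then the next iterate is (x₁, x₂)₁ = (0.4444, -1.6667).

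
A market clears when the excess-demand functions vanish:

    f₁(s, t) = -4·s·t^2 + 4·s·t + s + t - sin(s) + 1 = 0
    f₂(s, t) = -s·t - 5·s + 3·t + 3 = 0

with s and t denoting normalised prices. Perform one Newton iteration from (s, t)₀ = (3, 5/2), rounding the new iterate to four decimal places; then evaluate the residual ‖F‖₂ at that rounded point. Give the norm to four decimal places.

9.7929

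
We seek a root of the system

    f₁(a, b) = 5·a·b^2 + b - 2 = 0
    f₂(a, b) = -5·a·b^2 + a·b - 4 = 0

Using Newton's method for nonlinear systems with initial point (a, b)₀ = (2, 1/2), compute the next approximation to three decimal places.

(32.000, -3.000)

At (2, 1/2): F = (1.000, -5.500).
Jacobian J = [[5·b^2, 10·a·b + 1], [-5·b^2 + b, -10·a·b + a]].
At the point, J = [[1.250, 11.000], [-0.750, -8.000]] (det J = -1.750).
Solving J·Δ = −F gives Δ = (30.000, -3.500).
Then the next iterate is (a, b)₁ = (32.000, -3.000).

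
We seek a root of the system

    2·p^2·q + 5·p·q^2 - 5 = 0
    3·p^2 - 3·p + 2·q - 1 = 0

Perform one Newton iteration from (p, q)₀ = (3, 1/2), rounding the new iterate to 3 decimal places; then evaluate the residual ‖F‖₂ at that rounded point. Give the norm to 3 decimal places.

4.450

At (3, 1/2): F = (7.750, 18.000).
Jacobian J = [[4·p·q + 5·q^2, 2·p^2 + 10·p·q], [6·p - 3, 2]].
At the point, J = [[7.250, 33.000], [15.000, 2.000]] (det J = -480.500).
Solving J·Δ = −F gives Δ = (-1.204, 0.030).
Then the next iterate is (p, q)₁ = (1.796, 0.530).
Re-evaluating at (1.796, 0.530): F = (0.94163, 4.34885), so ‖F‖₂ = 4.450.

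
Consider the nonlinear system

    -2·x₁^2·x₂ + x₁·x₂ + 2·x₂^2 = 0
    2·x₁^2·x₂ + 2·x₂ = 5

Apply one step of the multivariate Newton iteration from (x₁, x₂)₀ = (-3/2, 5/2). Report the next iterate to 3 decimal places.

(-1.147, 1.583)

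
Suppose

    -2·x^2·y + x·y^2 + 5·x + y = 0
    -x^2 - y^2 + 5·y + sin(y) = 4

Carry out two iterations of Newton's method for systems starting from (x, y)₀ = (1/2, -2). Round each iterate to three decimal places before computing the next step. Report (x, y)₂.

(-0.142, 0.647)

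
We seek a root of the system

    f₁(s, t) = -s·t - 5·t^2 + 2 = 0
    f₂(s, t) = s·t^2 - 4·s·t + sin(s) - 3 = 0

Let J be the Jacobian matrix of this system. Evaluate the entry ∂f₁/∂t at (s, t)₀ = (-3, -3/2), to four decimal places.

18.0000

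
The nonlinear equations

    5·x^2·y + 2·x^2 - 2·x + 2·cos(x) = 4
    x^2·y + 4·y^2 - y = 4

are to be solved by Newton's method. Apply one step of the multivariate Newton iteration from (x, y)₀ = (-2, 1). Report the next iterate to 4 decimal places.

At (-2, 1): F = (27.167706, 3.0000).
Jacobian J = [[10·x·y + 4·x - 2·sin(x) - 2, 5·x^2], [2·x·y, x^2 + 8·y - 1]].
At the point, J = [[-28.181405, 20.0000], [-4.0000, 11.0000]] (det J = -229.995457).
Solving J·Δ = −F gives Δ = (1.0385, 0.1049).
Then the next iterate is (x, y)₁ = (-0.9615, 1.1049).

(-0.9615, 1.1049)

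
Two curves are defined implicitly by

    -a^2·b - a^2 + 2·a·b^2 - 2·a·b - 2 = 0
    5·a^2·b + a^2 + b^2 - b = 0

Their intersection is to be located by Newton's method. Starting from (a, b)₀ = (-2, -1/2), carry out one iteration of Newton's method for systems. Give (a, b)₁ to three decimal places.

(0.692, -1.106)

At (-2, -1/2): F = (-7.000, -5.250).
Jacobian J = [[-2·a·b - 2·a + 2·b^2 - 2·b, -a^2 + 4·a·b - 2·a], [10·a·b + 2·a, 5·a^2 + 2·b - 1]].
At the point, J = [[3.500, 4.000], [6.000, 18.000]] (det J = 39.000).
Solving J·Δ = −F gives Δ = (2.692, -0.606).
Then the next iterate is (a, b)₁ = (0.692, -1.106).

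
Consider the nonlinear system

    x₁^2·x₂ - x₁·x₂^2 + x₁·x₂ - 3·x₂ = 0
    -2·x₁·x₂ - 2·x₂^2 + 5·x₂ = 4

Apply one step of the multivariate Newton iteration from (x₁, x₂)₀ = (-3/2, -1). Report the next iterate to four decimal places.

At (-3/2, -1): F = (3.7500, -14.0000).
Jacobian J = [[2·x₁·x₂ - x₂^2 + x₂, x₁^2 - 2·x₁·x₂ + x₁ - 3], [-2·x₂, -2·x₁ - 4·x₂ + 5]].
At the point, J = [[1.0000, -5.2500], [2.0000, 12.0000]] (det J = 22.5000).
Solving J·Δ = −F gives Δ = (1.2667, 0.9556).
Then the next iterate is (x₁, x₂)₁ = (-0.2333, -0.0444).

(-0.2333, -0.0444)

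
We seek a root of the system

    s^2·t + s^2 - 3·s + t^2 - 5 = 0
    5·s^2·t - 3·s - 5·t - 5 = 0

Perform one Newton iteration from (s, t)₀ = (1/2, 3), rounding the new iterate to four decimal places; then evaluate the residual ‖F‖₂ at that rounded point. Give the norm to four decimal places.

13.4045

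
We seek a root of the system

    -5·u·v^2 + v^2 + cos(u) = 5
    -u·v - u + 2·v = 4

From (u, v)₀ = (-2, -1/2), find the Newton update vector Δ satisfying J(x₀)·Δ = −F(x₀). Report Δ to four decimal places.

(-7.9653, 0.0043)

At (-2, -1/2): F = (-2.666147, -4.0000).
Jacobian J = [[-5·v^2 - sin(u), -10·u·v + 2·v], [-v - 1, -u + 2]].
At the point, J = [[-0.340703, -11.0000], [-0.5000, 4.0000]] (det J = -6.862810).
Solving J·Δ = −F gives Δ = (-7.9653, 0.0043).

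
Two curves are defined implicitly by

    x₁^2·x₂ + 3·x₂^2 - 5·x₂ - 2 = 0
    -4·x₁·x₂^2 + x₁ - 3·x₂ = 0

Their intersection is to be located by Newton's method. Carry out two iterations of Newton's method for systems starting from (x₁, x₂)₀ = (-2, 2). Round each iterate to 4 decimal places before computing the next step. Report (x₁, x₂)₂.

(-2.4173, 0.7242)

At (-2, 2): F = (8.0000, 24.0000).
Jacobian J = [[2·x₁·x₂, x₁^2 + 6·x₂ - 5], [-4·x₂^2 + 1, -8·x₁·x₂ - 3]].
At the point, J = [[-8.0000, 11.0000], [-15.0000, 29.0000]] (det J = -67.0000).
Solving J·Δ = −F gives Δ = (-0.4776, -1.0746).
Then the next iterate is (x₁, x₂)₁ = (-2.4776, 0.9254).
Round to (-2.4776, 0.9254) and repeat: F = (1.622665, 3.233121), J = [[-4.585542, 6.690902], [-2.425461, 15.342168]].
Δ = (0.0603, -0.2012), so (x₁, x₂)₂ = (-2.4173, 0.7242).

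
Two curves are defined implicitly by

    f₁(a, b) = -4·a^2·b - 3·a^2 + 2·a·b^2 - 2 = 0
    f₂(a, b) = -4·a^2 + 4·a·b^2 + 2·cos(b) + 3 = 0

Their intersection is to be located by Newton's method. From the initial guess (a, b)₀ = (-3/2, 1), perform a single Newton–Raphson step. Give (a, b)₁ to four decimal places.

At (-3/2, 1): F = (-20.7500, -10.919395).
Jacobian J = [[-8·a·b - 6·a + 2·b^2, -4·a^2 + 4·a·b], [-8·a + 4·b^2, 8·a·b - 2·sin(b)]].
At the point, J = [[23.0000, -15.0000], [16.0000, -13.682942]] (det J = -74.707665).
Solving J·Δ = −F gives Δ = (1.6080, 1.0823).
Then the next iterate is (a, b)₁ = (0.1080, 2.0823).

(0.1080, 2.0823)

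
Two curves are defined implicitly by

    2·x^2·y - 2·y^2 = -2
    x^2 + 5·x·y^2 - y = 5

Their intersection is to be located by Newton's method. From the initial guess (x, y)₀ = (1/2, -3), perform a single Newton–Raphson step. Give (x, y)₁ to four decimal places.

(0.5431, -1.5793)

At (1/2, -3): F = (-17.5000, 20.7500).
Jacobian J = [[4·x·y, 2·x^2 - 4·y], [2·x + 5·y^2, 10·x·y - 1]].
At the point, J = [[-6.0000, 12.5000], [46.0000, -16.0000]] (det J = -479.0000).
Solving J·Δ = −F gives Δ = (0.0431, 1.4207).
Then the next iterate is (x, y)₁ = (0.5431, -1.5793).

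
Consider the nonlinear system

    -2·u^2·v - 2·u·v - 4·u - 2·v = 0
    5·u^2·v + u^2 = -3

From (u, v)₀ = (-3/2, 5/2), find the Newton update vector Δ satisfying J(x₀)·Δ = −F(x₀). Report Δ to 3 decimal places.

(1.157, 1.197)

At (-3/2, 5/2): F = (-2.750, 33.375).
Jacobian J = [[-4·u·v - 2·v - 4, -2·u^2 - 2·u - 2], [10·u·v + 2·u, 5·u^2]].
At the point, J = [[6.000, -3.500], [-40.500, 11.250]] (det J = -74.250).
Solving J·Δ = −F gives Δ = (1.157, 1.197).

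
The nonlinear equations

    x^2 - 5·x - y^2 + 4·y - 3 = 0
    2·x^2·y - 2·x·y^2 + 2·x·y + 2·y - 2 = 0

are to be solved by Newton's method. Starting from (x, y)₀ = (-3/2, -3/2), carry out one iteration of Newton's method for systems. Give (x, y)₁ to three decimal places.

At (-3/2, -3/2): F = (-1.500, -0.500).
Jacobian J = [[2·x - 5, -2·y + 4], [4·x·y - 2·y^2 + 2·y, 2·x^2 - 4·x·y + 2·x + 2]].
At the point, J = [[-8.000, 7.000], [1.500, -5.500]] (det J = 33.500).
Solving J·Δ = −F gives Δ = (-0.351, -0.187).
Then the next iterate is (x, y)₁ = (-1.851, -1.687).

(-1.851, -1.687)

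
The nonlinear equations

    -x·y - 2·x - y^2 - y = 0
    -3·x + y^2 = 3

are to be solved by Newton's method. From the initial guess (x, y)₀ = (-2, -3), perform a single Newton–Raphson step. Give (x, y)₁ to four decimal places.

At (-2, -3): F = (-8.0000, 12.0000).
Jacobian J = [[-y - 2, -x - 2·y - 1], [-3, 2·y]].
At the point, J = [[1.0000, 7.0000], [-3.0000, -6.0000]] (det J = 15.0000).
Solving J·Δ = −F gives Δ = (2.4000, 0.8000).
Then the next iterate is (x, y)₁ = (0.4000, -2.2000).

(0.4000, -2.2000)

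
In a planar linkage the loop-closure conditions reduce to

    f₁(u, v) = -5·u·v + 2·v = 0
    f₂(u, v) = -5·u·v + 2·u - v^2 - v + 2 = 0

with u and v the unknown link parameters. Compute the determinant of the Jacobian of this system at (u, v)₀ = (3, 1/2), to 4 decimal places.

J = [[-5·v, -5·u + 2], [-5·v + 2, -5·u - 2·v - 1]].
At the point, J = [[-2.5000, -13.0000], [-0.5000, -17.0000]].
det J = 36.0000.

36.0000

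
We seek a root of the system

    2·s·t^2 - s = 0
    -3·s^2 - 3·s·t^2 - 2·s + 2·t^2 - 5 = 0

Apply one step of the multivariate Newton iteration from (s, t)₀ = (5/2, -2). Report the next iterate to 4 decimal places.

At (5/2, -2): F = (17.5000, -50.7500).
Jacobian J = [[2·t^2 - 1, 4·s·t], [-6·s - 3·t^2 - 2, -6·s·t + 4·t]].
At the point, J = [[7.0000, -20.0000], [-29.0000, 22.0000]] (det J = -426.0000).
Solving J·Δ = −F gives Δ = (-1.4789, 0.3574).
Then the next iterate is (s, t)₁ = (1.0211, -1.6426).

(1.0211, -1.6426)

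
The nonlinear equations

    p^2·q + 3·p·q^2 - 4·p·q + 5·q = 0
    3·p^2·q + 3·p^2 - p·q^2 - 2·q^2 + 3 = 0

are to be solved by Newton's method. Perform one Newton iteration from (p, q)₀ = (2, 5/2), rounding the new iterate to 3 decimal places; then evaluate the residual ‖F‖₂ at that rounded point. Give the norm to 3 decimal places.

At (2, 5/2): F = (40.000, 20.000).
Jacobian J = [[2·p·q + 3·q^2 - 4·q, p^2 + 6·p·q - 4·p + 5], [6·p·q + 6·p - q^2, 3·p^2 - 2·p·q - 4·q]].
At the point, J = [[18.750, 31.000], [35.750, -8.000]] (det J = -1258.250).
Solving J·Δ = −F gives Δ = (-0.747, -0.838).
Then the next iterate is (p, q)₁ = (1.253, 1.662).
Re-evaluating at (1.253, 1.662): F = (12.97269, 6.55251), so ‖F‖₂ = 14.534.

14.534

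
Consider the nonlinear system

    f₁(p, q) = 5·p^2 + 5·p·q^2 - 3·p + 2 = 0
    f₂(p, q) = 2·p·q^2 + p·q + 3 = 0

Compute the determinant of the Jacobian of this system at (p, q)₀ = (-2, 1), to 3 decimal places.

240.000

J = [[10·p + 5·q^2 - 3, 10·p·q], [2·q^2 + q, 4·p·q + p]].
At the point, J = [[-18.000, -20.000], [3.000, -10.000]].
det J = 240.000.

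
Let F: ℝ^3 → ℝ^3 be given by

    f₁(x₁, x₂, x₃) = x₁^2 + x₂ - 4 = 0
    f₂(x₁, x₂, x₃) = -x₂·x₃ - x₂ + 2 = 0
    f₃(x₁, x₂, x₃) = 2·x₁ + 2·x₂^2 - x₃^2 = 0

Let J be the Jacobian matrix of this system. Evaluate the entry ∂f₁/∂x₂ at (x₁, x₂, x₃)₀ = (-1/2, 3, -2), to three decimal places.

1.000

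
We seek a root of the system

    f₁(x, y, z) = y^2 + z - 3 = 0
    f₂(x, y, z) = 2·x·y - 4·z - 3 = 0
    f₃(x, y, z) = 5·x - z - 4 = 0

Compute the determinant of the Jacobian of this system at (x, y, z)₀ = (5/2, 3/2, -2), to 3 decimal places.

-76.000

J = [[0, 2·y, 1], [2·y, 2·x, -4], [5, 0, -1]].
At the point, J = [[0.000, 3.000, 1.000], [3.000, 5.000, -4.000], [5.000, 0.000, -1.000]].
det J = -76.000.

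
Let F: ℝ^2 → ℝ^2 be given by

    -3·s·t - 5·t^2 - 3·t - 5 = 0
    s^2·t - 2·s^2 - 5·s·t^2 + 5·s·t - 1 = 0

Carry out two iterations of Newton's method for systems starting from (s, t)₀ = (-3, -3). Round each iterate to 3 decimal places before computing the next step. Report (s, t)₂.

(-4.885, 0.798)

At (-3, -3): F = (-68.000, 134.000).
Jacobian J = [[-3·t, -3·s - 10·t - 3], [2·s·t - 4·s - 5·t^2 + 5·t, s^2 - 10·s·t + 5·s]].
At the point, J = [[9.000, 36.000], [-30.000, -96.000]] (det J = 216.000).
Solving J·Δ = −F gives Δ = (-7.889, 3.861).
Then the next iterate is (s, t)₁ = (-10.889, 0.861).
Round to (-10.889, 0.861) and repeat: F = (16.83668, -142.56752), J = [[-2.583, 21.057], [25.40354, 157.87961]].
Δ = (6.004, -0.063), so (s, t)₂ = (-4.885, 0.798).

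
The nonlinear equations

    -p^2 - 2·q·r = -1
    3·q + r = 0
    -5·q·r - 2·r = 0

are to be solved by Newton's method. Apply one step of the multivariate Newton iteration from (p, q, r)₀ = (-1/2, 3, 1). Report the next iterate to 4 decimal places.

At (-1/2, 3, 1): F = (-5.2500, 10.0000, -17.0000).
Jacobian J = [[-2·p, -2·r, -2·q], [0, 3, 1], [0, -5·r, -5·q - 2]].
At the point, J = [[1.0000, -2.0000, -6.0000], [0.0000, 3.0000, 1.0000], [0.0000, -5.0000, -17.0000]] (det J = -46.0000).
Solving J·Δ = −F gives Δ = (-1.5326, -3.3261, -0.0217).
Then the next iterate is (p, q, r)₁ = (-2.0326, -0.3261, 0.9783).

(-2.0326, -0.3261, 0.9783)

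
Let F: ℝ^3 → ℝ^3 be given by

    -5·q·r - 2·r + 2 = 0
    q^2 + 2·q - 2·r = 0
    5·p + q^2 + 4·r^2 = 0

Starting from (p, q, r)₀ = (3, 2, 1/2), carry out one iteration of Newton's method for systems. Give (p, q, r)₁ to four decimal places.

(0.0234, 0.8052, 0.4156)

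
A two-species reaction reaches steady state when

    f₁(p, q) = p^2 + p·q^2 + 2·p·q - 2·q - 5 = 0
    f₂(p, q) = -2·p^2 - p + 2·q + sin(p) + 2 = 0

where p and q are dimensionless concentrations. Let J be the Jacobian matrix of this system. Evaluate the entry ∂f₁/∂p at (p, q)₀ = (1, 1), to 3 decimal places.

∂f₁/∂p = 2·p + q^2 + 2·q.
At (1, 1) this is 5.000.

5.000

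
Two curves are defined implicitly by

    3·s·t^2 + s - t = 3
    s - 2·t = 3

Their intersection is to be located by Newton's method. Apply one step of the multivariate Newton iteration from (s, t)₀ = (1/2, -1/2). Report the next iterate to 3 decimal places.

(0.000, -1.500)

At (1/2, -1/2): F = (-1.625, -1.500).
Jacobian J = [[3·t^2 + 1, 6·s·t - 1], [1, -2]].
At the point, J = [[1.750, -2.500], [1.000, -2.000]] (det J = -1.000).
Solving J·Δ = −F gives Δ = (-0.500, -1.000).
Then the next iterate is (s, t)₁ = (0.000, -1.500).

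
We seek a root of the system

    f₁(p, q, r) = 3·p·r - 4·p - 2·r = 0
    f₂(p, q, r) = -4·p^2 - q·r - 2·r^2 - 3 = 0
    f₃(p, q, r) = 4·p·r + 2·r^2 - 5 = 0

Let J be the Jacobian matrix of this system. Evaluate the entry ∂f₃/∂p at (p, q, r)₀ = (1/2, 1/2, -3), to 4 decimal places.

∂f₃/∂p = 4·r.
At (1/2, 1/2, -3) this is -12.0000.

-12.0000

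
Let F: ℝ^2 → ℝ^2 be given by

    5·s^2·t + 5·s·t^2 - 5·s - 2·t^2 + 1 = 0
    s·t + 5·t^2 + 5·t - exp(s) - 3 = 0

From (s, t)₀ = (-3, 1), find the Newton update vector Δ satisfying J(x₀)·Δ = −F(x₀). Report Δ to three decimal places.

At (-3, 1): F = (44.000, 3.95021).
Jacobian J = [[10·s·t + 5·t^2 - 5, 5·s^2 + 10·s·t - 4·t], [t - exp(s), s + 10·t + 5]].
At the point, J = [[-30.000, 11.000], [0.95021, 12.000]] (det J = -370.45234).
Solving J·Δ = −F gives Δ = (1.308, -0.433).

(1.308, -0.433)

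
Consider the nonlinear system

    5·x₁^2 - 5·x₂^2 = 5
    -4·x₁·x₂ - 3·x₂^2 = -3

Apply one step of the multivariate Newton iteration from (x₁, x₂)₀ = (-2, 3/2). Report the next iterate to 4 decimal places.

At (-2, 3/2): F = (3.7500, 8.2500).
Jacobian J = [[10·x₁, -10·x₂], [-4·x₂, -4·x₁ - 6·x₂]].
At the point, J = [[-20.0000, -15.0000], [-6.0000, -1.0000]] (det J = -70.0000).
Solving J·Δ = −F gives Δ = (1.7143, -2.0357).
Then the next iterate is (x₁, x₂)₁ = (-0.2857, -0.5357).

(-0.2857, -0.5357)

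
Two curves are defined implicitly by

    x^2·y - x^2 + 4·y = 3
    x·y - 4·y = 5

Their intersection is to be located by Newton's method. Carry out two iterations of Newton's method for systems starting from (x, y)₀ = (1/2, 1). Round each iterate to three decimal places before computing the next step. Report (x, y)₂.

(9.067, 1.034)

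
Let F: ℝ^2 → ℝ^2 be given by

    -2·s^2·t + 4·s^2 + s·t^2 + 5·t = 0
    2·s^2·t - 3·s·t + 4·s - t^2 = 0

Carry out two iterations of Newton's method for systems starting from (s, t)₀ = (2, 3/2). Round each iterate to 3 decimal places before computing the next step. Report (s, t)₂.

At (2, 3/2): F = (16.000, 8.750).
Jacobian J = [[-4·s·t + 8·s + t^2, -2·s^2 + 2·s·t + 5], [4·s·t - 3·t + 4, 2·s^2 - 3·s - 2·t]].
At the point, J = [[6.250, 3.000], [11.500, -1.000]] (det J = -40.750).
Solving J·Δ = −F gives Δ = (-1.037, -3.173).
Then the next iterate is (s, t)₁ = (0.963, -1.673).
Round to (0.963, -1.673) and repeat: F = (1.14282, 2.78339), J = [[16.94732, -0.07694], [2.57460, 2.31174]].
Δ = (-0.073, -1.123), so (s, t)₂ = (0.890, -2.796).

(0.890, -2.796)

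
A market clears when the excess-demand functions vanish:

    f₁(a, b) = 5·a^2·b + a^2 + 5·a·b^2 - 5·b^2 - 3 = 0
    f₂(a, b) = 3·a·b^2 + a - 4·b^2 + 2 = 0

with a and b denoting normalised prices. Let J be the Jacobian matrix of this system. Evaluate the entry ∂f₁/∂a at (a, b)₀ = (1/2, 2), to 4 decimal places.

31.0000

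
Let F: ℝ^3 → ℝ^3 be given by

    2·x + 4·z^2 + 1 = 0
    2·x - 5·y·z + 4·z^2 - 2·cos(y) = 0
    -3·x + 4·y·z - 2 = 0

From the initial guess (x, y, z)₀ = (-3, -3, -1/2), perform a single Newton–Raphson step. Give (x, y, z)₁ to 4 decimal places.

(-0.4991, -1.7540, -0.2496)

At (-3, -3, -1/2): F = (-4.0000, -10.520015, 13.0000).
Jacobian J = [[2, 0, 8·z], [2, -5·z + 2·sin(y), -5·y + 8·z], [-3, 4·z, 4·y]].
At the point, J = [[2.0000, 0.0000, -4.0000], [2.0000, 2.217760, 11.0000], [-3.0000, -2.0000, -12.0000]] (det J = -19.839359).
Solving J·Δ = −F gives Δ = (2.5009, 1.2460, 0.2504).
Then the next iterate is (x, y, z)₁ = (-0.4991, -1.7540, -0.2496).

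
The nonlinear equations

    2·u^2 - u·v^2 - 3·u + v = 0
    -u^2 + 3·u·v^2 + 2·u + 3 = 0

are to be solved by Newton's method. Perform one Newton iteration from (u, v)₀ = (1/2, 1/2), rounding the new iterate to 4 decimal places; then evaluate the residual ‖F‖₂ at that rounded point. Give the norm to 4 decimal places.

2.0703

At (1/2, 1/2): F = (-0.6250, 4.1250).
Jacobian J = [[4·u - v^2 - 3, -2·u·v + 1], [-2·u + 3·v^2 + 2, 6·u·v]].
At the point, J = [[-1.2500, 0.5000], [1.7500, 1.5000]] (det J = -2.7500).
Solving J·Δ = −F gives Δ = (-1.0909, -1.4773).
Then the next iterate is (u, v)₁ = (-0.5909, -0.9773).
Re-evaluating at (-0.5909, -0.9773): F = (2.058103, -0.224096), so ‖F‖₂ = 2.0703.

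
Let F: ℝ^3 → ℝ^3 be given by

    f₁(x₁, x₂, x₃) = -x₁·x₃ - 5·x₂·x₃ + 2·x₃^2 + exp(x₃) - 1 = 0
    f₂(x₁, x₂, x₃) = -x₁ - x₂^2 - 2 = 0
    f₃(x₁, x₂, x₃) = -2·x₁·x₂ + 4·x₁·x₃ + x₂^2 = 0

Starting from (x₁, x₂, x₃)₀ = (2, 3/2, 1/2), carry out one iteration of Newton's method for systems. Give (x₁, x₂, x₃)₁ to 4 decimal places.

At (2, 3/2, 1/2): F = (-3.601279, -6.2500, 0.2500).
Jacobian J = [[-x₃, -5·x₃, -x₁ - 5·x₂ + 4·x₃ + exp(x₃)], [-1, -2·x₂, 0], [-2·x₂ + 4·x₃, -2·x₁ + 2·x₂, 4·x₁]].
At the point, J = [[-0.5000, -2.5000, -5.851279], [-1.0000, -3.0000, 0.0000], [-1.0000, -1.0000, 8.0000]] (det J = 3.702557).
Solving J·Δ = −F gives Δ = (21.4793, -9.2431, 1.4983).
Then the next iterate is (x₁, x₂, x₃)₁ = (23.4793, -7.7431, 1.9983).

(23.4793, -7.7431, 1.9983)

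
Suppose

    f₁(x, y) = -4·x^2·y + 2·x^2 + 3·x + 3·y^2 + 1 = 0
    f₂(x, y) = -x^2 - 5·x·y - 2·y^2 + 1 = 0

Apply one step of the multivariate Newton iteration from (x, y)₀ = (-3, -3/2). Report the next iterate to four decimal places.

(-3.2644, 0.3367)

At (-3, -3/2): F = (70.7500, -35.0000).
Jacobian J = [[-8·x·y + 4·x + 3, -4·x^2 + 6·y], [-2·x - 5·y, -5·x - 4·y]].
At the point, J = [[-45.0000, -45.0000], [13.5000, 21.0000]] (det J = -337.5000).
Solving J·Δ = −F gives Δ = (-0.2644, 1.8367).
Then the next iterate is (x, y)₁ = (-3.2644, 0.3367).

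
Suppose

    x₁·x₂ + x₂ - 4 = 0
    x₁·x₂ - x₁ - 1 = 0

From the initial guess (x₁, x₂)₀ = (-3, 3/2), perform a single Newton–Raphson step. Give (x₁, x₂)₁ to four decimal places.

At (-3, 3/2): F = (-7.0000, -2.5000).
Jacobian J = [[x₂, x₁ + 1], [x₂ - 1, x₁]].
At the point, J = [[1.5000, -2.0000], [0.5000, -3.0000]] (det J = -3.5000).
Solving J·Δ = −F gives Δ = (4.5714, -0.0714).
Then the next iterate is (x₁, x₂)₁ = (1.5714, 1.4286).

(1.5714, 1.4286)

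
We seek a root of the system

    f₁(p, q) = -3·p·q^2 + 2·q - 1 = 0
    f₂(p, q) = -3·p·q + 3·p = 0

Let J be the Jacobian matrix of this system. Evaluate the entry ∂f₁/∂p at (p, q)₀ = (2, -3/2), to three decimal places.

∂f₁/∂p = -3·q^2.
At (2, -3/2) this is -6.750.

-6.750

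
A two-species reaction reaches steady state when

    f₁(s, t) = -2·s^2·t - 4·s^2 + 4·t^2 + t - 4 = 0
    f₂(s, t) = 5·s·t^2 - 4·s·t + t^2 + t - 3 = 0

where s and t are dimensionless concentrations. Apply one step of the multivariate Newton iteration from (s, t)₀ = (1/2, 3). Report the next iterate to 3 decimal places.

(0.525, 1.684)

At (1/2, 3): F = (32.500, 25.500).
Jacobian J = [[-4·s·t - 8·s, -2·s^2 + 8·t + 1], [5·t^2 - 4·t, 10·s·t - 4·s + 2·t + 1]].
At the point, J = [[-10.000, 24.500], [33.000, 20.000]] (det J = -1008.500).
Solving J·Δ = −F gives Δ = (0.025, -1.316).
Then the next iterate is (s, t)₁ = (0.525, 1.684).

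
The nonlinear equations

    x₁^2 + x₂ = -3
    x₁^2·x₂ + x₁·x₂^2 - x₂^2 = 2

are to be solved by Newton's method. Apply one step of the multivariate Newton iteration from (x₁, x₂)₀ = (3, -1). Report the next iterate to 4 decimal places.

At (3, -1): F = (11.0000, -9.0000).
Jacobian J = [[2·x₁, 1], [2·x₁·x₂ + x₂^2, x₁^2 + 2·x₁·x₂ - 2·x₂]].
At the point, J = [[6.0000, 1.0000], [-5.0000, 5.0000]] (det J = 35.0000).
Solving J·Δ = −F gives Δ = (-1.8286, -0.0286).
Then the next iterate is (x₁, x₂)₁ = (1.1714, -1.0286).

(1.1714, -1.0286)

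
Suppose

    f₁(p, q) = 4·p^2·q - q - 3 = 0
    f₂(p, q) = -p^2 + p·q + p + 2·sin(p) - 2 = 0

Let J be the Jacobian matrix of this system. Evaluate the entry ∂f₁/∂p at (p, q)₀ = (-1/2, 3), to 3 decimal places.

-12.000

∂f₁/∂p = 8·p·q.
At (-1/2, 3) this is -12.000.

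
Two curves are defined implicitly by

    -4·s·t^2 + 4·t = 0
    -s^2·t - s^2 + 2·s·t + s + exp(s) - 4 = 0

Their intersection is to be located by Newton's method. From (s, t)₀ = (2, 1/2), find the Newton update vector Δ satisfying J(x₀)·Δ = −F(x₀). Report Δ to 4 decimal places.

(-0.4099, 0.1025)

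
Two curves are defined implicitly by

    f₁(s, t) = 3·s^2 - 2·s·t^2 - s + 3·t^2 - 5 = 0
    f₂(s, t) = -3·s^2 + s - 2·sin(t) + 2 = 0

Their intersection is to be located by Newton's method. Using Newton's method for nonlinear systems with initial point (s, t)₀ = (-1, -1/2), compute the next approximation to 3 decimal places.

At (-1, -1/2): F = (0.250, -1.04115).
Jacobian J = [[6·s - 2·t^2 - 1, -4·s·t + 6·t], [-6·s + 1, -2·cos(t)]].
At the point, J = [[-7.500, -5.000], [7.000, -1.75517]] (det J = 48.16374).
Solving J·Δ = −F gives Δ = (0.117, -0.126).
Then the next iterate is (s, t)₁ = (-0.883, -0.626).

(-0.883, -0.626)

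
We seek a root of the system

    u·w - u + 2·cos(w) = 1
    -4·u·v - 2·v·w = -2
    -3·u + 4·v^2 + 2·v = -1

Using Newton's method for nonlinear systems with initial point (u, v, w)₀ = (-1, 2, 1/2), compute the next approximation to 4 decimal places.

(-0.7782, 0.7036, 1.0842)

At (-1, 2, 1/2): F = (1.255165, 8.0000, 24.0000).
Jacobian J = [[w - 1, 0, u - 2·sin(w)], [-4·v, -4·u - 2·w, -2·v], [-3, 8·v + 2, 0]].
At the point, J = [[-0.5000, 0.0000, -1.958851], [-8.0000, 3.0000, -4.0000], [-3.0000, 18.0000, 0.0000]] (det J = 228.444895).
Solving J·Δ = −F gives Δ = (0.2218, -1.2964, 0.5842).
Then the next iterate is (u, v, w)₁ = (-0.7782, 0.7036, 1.0842).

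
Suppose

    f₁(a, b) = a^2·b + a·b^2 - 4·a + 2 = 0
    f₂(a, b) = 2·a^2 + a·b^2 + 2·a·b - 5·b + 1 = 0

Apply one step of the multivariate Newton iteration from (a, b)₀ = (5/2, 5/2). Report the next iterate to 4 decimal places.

(1.3066, 2.1988)

At (5/2, 5/2): F = (23.2500, 29.1250).
Jacobian J = [[2·a·b + b^2 - 4, a^2 + 2·a·b], [4·a + b^2 + 2·b, 2·a·b + 2·a - 5]].
At the point, J = [[14.7500, 18.7500], [21.2500, 12.5000]] (det J = -214.0625).
Solving J·Δ = −F gives Δ = (-1.1934, -0.3012).
Then the next iterate is (a, b)₁ = (1.3066, 2.1988).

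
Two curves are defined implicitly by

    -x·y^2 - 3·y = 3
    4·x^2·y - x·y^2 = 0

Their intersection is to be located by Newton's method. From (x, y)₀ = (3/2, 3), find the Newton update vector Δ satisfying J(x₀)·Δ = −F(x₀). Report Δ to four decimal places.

(-0.5000, -1.7500)

At (3/2, 3): F = (-25.5000, 13.5000).
Jacobian J = [[-y^2, -2·x·y - 3], [8·x·y - y^2, 4·x^2 - 2·x·y]].
At the point, J = [[-9.0000, -12.0000], [27.0000, 0.0000]] (det J = 324.0000).
Solving J·Δ = −F gives Δ = (-0.5000, -1.7500).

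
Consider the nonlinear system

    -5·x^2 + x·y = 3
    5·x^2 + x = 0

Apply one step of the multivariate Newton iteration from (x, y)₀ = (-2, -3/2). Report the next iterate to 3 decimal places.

(-1.053, -2.737)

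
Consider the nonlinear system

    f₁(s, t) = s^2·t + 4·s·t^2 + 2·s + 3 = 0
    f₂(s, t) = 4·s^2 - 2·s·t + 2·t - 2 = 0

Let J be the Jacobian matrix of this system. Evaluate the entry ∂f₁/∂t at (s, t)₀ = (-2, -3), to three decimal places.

∂f₁/∂t = s^2 + 8·s·t.
At (-2, -3) this is 52.000.

52.000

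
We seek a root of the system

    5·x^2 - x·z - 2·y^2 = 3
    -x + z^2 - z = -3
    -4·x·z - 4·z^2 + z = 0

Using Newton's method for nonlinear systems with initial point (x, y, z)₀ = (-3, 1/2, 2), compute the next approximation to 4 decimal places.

At (-3, 1/2, 2): F = (47.5000, 8.0000, 10.0000).
Jacobian J = [[10·x - z, -4·y, -x], [-1, 0, 2·z - 1], [-4·z, 0, -4·x - 8·z + 1]].
At the point, J = [[-32.0000, -2.0000, 3.0000], [-1.0000, 0.0000, 3.0000], [-8.0000, 0.0000, -3.0000]] (det J = 54.0000).
Solving J·Δ = −F gives Δ = (2.0000, -11.2500, -2.0000).
Then the next iterate is (x, y, z)₁ = (-1.0000, -10.7500, 0.0000).

(-1.0000, -10.7500, 0.0000)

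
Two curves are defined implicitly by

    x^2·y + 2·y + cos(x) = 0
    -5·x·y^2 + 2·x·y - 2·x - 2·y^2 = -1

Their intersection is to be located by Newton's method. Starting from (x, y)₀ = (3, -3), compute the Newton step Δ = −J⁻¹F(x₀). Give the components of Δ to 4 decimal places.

At (3, -3): F = (-33.989992, -176.0000).
Jacobian J = [[2·x·y - sin(x), x^2 + 2], [-5·y^2 + 2·y - 2, -10·x·y + 2·x - 4·y]].
At the point, J = [[-18.141120, 11.0000], [-53.0000, 108.0000]] (det J = -1376.240961).
Solving J·Δ = −F gives Δ = (-1.2606, 1.0110).

(-1.2606, 1.0110)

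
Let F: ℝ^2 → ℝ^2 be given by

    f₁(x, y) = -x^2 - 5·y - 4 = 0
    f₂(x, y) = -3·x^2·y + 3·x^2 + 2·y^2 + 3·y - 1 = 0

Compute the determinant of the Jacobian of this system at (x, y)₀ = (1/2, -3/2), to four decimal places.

J = [[-2·x, -5], [-6·x·y + 6·x, -3·x^2 + 4·y + 3]].
At the point, J = [[-1.0000, -5.0000], [7.5000, -3.7500]].
det J = 41.2500.

41.2500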